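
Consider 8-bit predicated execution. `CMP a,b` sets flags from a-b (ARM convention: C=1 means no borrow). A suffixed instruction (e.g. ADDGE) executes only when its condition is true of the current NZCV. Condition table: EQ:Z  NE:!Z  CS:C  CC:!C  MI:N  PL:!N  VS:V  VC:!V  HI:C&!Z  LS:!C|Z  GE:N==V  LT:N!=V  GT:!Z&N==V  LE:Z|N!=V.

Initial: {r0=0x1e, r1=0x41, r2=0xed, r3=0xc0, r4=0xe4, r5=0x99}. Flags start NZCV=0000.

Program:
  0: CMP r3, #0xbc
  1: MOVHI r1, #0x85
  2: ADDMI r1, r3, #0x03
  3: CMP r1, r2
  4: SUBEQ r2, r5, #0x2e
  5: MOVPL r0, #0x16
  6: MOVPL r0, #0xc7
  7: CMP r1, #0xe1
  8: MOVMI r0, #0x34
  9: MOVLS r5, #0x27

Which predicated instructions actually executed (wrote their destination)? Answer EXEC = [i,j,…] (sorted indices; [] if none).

0: ✓ CMP  NZCV=0010
1: ✓ MOVHI  r1←0x85
2: · ADDMI
3: ✓ CMP  NZCV=1000
4: · SUBEQ
5: · MOVPL
6: · MOVPL
7: ✓ CMP  NZCV=1000
8: ✓ MOVMI  r0←0x34
9: ✓ MOVLS  r5←0x27

EXEC = [1,8,9]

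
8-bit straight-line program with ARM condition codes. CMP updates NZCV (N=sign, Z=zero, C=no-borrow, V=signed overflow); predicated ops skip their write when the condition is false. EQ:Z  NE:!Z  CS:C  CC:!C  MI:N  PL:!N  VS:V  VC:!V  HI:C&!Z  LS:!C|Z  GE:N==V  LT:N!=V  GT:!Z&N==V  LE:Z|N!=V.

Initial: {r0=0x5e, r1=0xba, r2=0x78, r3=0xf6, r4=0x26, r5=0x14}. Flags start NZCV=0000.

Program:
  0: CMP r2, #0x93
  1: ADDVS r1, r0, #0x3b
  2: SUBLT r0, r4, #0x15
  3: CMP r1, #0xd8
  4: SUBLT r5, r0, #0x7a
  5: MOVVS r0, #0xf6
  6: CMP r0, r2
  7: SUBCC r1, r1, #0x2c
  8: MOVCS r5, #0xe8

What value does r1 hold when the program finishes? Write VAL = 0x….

VAL = 0x6d

0: ✓ CMP  NZCV=1001
1: ✓ ADDVS  r1←0x99
2: · SUBLT
3: ✓ CMP  NZCV=1000
4: ✓ SUBLT  r5←0xe4
5: · MOVVS
6: ✓ CMP  NZCV=1000
7: ✓ SUBCC  r1←0x6d
8: · MOVCS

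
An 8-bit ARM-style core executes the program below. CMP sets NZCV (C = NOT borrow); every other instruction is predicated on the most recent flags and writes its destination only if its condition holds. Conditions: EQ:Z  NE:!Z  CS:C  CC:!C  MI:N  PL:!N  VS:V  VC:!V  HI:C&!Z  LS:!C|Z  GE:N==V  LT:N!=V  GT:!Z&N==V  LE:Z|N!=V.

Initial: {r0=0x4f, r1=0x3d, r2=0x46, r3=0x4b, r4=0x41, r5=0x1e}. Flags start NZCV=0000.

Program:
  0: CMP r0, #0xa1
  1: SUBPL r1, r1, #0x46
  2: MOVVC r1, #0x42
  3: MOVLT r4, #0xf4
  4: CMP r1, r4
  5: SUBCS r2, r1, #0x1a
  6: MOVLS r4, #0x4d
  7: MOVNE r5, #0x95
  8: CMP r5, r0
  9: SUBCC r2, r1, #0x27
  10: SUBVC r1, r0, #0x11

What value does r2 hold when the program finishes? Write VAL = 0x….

0: ✓ CMP  NZCV=1001
1: · SUBPL
2: · MOVVC
3: · MOVLT
4: ✓ CMP  NZCV=1000
5: · SUBCS
6: ✓ MOVLS  r4←0x4d
7: ✓ MOVNE  r5←0x95
8: ✓ CMP  NZCV=0011
9: · SUBCC
10: · SUBVC

VAL = 0x46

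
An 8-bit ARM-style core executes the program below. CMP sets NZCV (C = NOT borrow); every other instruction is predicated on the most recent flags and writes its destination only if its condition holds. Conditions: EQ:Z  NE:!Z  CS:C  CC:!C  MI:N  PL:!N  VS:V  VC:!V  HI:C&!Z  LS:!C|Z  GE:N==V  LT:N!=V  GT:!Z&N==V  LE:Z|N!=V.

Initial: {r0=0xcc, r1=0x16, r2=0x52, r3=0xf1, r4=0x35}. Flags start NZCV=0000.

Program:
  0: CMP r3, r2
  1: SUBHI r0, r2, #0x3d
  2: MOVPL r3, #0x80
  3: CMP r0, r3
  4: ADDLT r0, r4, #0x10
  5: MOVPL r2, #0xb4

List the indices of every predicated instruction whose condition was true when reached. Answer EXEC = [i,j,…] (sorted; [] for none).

0: ✓ CMP  NZCV=1010
1: ✓ SUBHI  r0←0x15
2: · MOVPL
3: ✓ CMP  NZCV=0000
4: · ADDLT
5: ✓ MOVPL  r2←0xb4

EXEC = [1,5]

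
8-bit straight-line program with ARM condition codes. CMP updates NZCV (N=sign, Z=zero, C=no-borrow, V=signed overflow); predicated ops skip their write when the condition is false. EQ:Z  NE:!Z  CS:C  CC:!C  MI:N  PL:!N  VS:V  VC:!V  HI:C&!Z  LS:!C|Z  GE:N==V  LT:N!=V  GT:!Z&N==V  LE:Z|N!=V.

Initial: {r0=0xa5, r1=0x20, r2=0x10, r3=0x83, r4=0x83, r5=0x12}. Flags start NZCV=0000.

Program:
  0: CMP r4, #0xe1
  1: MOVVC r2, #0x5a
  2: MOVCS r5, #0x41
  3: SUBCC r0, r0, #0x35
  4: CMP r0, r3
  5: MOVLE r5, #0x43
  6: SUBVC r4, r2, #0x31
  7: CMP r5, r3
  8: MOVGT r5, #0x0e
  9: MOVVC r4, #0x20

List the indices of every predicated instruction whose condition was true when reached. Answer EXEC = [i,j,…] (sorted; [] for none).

EXEC = [1,3,8]

[0] flags=1000 → (cmp)
[1] flags=1000 VC?T → r2=0x5a
[2] flags=1000 CS?F → skip
[3] flags=1000 CC?T → r0=0x70
[4] flags=1001 → (cmp)
[5] flags=1001 LE?F → skip
[6] flags=1001 VC?F → skip
[7] flags=1001 → (cmp)
[8] flags=1001 GT?T → r5=0x0e
[9] flags=1001 VC?F → skip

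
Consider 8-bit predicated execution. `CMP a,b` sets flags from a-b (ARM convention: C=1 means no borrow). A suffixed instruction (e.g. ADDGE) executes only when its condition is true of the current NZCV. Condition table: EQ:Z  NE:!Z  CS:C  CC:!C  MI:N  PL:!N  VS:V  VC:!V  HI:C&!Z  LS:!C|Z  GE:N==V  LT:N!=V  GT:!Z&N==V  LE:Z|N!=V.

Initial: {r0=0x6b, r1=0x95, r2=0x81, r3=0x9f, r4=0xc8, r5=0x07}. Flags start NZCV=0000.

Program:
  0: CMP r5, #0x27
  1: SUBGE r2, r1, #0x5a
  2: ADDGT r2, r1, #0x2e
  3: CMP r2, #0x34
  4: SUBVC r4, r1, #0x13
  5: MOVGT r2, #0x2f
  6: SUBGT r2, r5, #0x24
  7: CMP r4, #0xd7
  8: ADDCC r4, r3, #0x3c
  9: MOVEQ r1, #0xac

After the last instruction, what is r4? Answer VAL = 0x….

[0] flags=1000 → (cmp)
[1] flags=1000 GE?F → skip
[2] flags=1000 GT?F → skip
[3] flags=0011 → (cmp)
[4] flags=0011 VC?F → skip
[5] flags=0011 GT?F → skip
[6] flags=0011 GT?F → skip
[7] flags=1000 → (cmp)
[8] flags=1000 CC?T → r4=0xdb
[9] flags=1000 EQ?F → skip

VAL = 0xdb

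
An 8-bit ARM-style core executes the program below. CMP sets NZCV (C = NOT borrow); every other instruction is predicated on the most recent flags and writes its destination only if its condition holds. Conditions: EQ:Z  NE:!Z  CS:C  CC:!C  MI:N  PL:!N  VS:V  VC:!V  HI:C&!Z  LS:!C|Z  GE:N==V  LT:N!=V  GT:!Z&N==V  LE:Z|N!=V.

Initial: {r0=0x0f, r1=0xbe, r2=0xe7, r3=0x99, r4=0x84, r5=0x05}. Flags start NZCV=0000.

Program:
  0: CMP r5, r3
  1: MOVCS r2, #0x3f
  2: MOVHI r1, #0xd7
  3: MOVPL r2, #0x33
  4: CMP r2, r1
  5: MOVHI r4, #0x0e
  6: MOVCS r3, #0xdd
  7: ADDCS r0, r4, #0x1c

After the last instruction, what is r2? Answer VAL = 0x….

0: ✓ CMP  NZCV=0000
1: · MOVCS
2: · MOVHI
3: ✓ MOVPL  r2←0x33
4: ✓ CMP  NZCV=0000
5: · MOVHI
6: · MOVCS
7: · ADDCS

VAL = 0x33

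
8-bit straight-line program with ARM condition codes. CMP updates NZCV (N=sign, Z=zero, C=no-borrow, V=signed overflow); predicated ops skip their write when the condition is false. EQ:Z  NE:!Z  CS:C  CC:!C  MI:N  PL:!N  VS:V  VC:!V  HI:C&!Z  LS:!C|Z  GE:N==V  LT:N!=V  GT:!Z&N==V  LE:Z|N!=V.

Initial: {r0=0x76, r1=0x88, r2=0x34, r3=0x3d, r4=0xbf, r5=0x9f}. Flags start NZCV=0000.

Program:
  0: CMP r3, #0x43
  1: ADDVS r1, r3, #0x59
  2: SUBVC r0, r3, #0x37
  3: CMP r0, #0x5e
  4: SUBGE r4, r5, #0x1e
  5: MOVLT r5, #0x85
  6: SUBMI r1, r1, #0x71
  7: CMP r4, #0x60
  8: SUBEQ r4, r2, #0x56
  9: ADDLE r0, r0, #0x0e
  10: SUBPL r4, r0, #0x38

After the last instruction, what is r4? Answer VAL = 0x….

[0] flags=1000 → (cmp)
[1] flags=1000 VS?F → skip
[2] flags=1000 VC?T → r0=0x06
[3] flags=1000 → (cmp)
[4] flags=1000 GE?F → skip
[5] flags=1000 LT?T → r5=0x85
[6] flags=1000 MI?T → r1=0x17
[7] flags=0011 → (cmp)
[8] flags=0011 EQ?F → skip
[9] flags=0011 LE?T → r0=0x14
[10] flags=0011 PL?T → r4=0xdc

VAL = 0xdc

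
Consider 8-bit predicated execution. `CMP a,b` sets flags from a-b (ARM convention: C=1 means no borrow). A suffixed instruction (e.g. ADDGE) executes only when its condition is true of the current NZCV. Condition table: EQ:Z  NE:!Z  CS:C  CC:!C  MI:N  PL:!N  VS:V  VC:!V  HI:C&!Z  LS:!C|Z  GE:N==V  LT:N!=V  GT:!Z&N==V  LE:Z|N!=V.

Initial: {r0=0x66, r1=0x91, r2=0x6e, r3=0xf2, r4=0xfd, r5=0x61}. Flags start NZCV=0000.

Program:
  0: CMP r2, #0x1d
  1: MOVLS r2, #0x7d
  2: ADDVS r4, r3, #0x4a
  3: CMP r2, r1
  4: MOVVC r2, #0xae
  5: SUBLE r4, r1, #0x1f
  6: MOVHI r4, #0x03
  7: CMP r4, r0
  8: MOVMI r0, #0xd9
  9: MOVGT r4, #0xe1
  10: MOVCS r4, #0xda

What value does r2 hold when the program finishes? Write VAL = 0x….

0: ✓ CMP  NZCV=0010
1: · MOVLS
2: · ADDVS
3: ✓ CMP  NZCV=1001
4: · MOVVC
5: · SUBLE
6: · MOVHI
7: ✓ CMP  NZCV=1010
8: ✓ MOVMI  r0←0xd9
9: · MOVGT
10: ✓ MOVCS  r4←0xda

VAL = 0x6e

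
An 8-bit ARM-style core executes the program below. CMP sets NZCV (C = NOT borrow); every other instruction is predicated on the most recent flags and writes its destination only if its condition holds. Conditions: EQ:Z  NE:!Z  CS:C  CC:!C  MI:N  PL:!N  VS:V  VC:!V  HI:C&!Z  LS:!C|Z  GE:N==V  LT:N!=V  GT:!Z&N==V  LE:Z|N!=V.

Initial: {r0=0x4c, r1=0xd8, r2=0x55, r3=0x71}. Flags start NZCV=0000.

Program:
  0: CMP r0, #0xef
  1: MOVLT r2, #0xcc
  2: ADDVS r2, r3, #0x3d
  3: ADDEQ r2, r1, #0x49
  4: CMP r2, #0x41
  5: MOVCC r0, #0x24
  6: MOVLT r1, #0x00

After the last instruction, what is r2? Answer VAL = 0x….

[0] flags=0000 → (cmp)
[1] flags=0000 LT?F → skip
[2] flags=0000 VS?F → skip
[3] flags=0000 EQ?F → skip
[4] flags=0010 → (cmp)
[5] flags=0010 CC?F → skip
[6] flags=0010 LT?F → skip

VAL = 0x55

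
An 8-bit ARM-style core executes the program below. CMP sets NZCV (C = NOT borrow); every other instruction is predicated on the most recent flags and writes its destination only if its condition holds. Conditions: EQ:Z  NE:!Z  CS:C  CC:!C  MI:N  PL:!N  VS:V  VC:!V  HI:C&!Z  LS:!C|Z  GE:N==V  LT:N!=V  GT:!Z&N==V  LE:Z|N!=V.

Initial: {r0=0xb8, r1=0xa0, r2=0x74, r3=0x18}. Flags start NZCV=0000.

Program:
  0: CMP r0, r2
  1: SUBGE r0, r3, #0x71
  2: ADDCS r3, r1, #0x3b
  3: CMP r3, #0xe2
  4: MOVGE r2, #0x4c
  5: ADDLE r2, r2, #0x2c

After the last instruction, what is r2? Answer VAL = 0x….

[0] flags=0011 → (cmp)
[1] flags=0011 GE?F → skip
[2] flags=0011 CS?T → r3=0xdb
[3] flags=1000 → (cmp)
[4] flags=1000 GE?F → skip
[5] flags=1000 LE?T → r2=0xa0

VAL = 0xa0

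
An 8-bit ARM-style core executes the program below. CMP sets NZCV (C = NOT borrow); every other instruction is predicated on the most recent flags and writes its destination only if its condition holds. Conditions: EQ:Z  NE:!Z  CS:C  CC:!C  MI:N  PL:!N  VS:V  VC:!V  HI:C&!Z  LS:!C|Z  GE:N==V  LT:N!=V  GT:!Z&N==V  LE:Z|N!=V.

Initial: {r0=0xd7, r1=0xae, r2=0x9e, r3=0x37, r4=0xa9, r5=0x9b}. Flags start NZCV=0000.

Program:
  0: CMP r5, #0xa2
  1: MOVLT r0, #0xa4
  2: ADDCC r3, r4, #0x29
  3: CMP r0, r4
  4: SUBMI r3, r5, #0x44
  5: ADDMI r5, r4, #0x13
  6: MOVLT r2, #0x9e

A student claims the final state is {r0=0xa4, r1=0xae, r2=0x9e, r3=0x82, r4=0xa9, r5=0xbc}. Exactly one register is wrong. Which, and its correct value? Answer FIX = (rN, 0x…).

FIX = (r3, 0x57)

0: ✓ CMP  NZCV=1000
1: ✓ MOVLT  r0←0xa4
2: ✓ ADDCC  r3←0xd2
3: ✓ CMP  NZCV=1000
4: ✓ SUBMI  r3←0x57
5: ✓ ADDMI  r5←0xbc
6: ✓ MOVLT  r2←0x9e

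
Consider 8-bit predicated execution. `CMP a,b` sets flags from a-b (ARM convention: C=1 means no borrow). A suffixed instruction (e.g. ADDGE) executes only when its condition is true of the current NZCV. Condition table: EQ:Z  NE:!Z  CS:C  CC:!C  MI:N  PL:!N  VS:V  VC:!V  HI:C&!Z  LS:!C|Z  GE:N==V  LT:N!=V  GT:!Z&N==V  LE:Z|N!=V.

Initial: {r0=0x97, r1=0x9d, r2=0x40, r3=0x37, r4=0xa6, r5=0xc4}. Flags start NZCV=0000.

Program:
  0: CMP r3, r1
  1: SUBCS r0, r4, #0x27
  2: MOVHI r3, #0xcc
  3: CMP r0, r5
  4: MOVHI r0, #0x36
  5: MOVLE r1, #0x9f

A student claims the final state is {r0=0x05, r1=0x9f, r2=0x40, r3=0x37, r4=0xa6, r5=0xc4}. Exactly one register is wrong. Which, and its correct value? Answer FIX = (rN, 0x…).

FIX = (r0, 0x97)

0: ✓ CMP  NZCV=1001
1: · SUBCS
2: · MOVHI
3: ✓ CMP  NZCV=1000
4: · MOVHI
5: ✓ MOVLE  r1←0x9f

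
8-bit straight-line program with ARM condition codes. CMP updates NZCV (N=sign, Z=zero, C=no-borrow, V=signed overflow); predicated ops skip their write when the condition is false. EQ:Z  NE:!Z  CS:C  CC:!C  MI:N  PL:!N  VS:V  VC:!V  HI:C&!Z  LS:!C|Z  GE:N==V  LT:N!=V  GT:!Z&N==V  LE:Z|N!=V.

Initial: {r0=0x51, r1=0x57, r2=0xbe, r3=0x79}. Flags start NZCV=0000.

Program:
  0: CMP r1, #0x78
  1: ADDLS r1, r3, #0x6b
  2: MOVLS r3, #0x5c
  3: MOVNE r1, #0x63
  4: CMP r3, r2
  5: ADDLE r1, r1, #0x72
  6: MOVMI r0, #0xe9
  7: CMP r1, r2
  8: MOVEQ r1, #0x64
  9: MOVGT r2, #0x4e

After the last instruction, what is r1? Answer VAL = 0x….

VAL = 0x63

[0] flags=1000 → (cmp)
[1] flags=1000 LS?T → r1=0xe4
[2] flags=1000 LS?T → r3=0x5c
[3] flags=1000 NE?T → r1=0x63
[4] flags=1001 → (cmp)
[5] flags=1001 LE?F → skip
[6] flags=1001 MI?T → r0=0xe9
[7] flags=1001 → (cmp)
[8] flags=1001 EQ?F → skip
[9] flags=1001 GT?T → r2=0x4e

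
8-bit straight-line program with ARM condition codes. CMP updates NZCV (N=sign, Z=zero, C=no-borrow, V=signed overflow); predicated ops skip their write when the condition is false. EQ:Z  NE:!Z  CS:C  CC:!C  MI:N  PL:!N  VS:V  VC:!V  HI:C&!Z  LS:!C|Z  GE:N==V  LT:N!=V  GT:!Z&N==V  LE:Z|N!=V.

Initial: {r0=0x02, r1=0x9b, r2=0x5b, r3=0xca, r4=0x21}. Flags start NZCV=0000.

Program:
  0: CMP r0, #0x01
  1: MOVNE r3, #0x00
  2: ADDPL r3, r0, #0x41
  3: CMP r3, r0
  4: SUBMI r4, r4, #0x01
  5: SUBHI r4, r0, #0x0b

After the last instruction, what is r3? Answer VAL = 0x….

0: ✓ CMP  NZCV=0010
1: ✓ MOVNE  r3←0x00
2: ✓ ADDPL  r3←0x43
3: ✓ CMP  NZCV=0010
4: · SUBMI
5: ✓ SUBHI  r4←0xf7

VAL = 0x43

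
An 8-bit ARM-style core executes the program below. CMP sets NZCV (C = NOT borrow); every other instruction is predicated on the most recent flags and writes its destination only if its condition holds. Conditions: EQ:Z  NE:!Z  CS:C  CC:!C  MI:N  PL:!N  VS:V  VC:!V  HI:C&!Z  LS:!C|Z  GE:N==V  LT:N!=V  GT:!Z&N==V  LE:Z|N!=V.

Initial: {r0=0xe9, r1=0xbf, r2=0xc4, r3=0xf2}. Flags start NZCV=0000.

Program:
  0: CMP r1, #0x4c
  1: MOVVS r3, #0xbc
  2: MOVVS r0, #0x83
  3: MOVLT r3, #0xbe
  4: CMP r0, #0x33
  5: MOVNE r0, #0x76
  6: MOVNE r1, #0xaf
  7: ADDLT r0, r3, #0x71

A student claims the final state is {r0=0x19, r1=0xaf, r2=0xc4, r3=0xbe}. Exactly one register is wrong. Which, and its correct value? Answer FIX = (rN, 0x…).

[0] flags=0011 → (cmp)
[1] flags=0011 VS?T → r3=0xbc
[2] flags=0011 VS?T → r0=0x83
[3] flags=0011 LT?T → r3=0xbe
[4] flags=0011 → (cmp)
[5] flags=0011 NE?T → r0=0x76
[6] flags=0011 NE?T → r1=0xaf
[7] flags=0011 LT?T → r0=0x2f

FIX = (r0, 0x2f)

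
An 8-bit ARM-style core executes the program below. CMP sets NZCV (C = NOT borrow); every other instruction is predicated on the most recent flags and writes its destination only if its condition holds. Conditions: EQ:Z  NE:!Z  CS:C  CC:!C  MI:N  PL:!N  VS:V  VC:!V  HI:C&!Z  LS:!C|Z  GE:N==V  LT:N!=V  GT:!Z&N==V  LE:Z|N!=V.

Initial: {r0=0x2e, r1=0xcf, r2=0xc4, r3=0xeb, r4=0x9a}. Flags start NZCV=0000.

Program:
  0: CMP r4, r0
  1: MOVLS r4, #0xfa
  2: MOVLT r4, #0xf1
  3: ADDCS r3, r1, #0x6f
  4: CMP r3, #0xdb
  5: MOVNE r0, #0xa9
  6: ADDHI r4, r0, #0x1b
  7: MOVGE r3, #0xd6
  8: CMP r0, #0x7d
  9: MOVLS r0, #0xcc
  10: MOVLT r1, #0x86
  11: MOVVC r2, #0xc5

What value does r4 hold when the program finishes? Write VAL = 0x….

0: ✓ CMP  NZCV=0011
1: · MOVLS
2: ✓ MOVLT  r4←0xf1
3: ✓ ADDCS  r3←0x3e
4: ✓ CMP  NZCV=0000
5: ✓ MOVNE  r0←0xa9
6: · ADDHI
7: ✓ MOVGE  r3←0xd6
8: ✓ CMP  NZCV=0011
9: · MOVLS
10: ✓ MOVLT  r1←0x86
11: · MOVVC

VAL = 0xf1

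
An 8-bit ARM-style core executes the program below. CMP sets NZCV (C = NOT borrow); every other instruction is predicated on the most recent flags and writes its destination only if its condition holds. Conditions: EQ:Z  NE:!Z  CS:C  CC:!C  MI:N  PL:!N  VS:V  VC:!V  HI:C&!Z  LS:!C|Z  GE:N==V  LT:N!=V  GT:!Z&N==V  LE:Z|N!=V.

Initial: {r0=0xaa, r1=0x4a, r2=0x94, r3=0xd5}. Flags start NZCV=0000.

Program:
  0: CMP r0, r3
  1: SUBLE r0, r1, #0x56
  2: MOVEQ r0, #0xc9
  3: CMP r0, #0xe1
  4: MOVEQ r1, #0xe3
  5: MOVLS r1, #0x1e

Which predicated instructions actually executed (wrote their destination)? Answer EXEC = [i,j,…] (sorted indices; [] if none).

[0] flags=1000 → (cmp)
[1] flags=1000 LE?T → r0=0xf4
[2] flags=1000 EQ?F → skip
[3] flags=0010 → (cmp)
[4] flags=0010 EQ?F → skip
[5] flags=0010 LS?F → skip

EXEC = [1]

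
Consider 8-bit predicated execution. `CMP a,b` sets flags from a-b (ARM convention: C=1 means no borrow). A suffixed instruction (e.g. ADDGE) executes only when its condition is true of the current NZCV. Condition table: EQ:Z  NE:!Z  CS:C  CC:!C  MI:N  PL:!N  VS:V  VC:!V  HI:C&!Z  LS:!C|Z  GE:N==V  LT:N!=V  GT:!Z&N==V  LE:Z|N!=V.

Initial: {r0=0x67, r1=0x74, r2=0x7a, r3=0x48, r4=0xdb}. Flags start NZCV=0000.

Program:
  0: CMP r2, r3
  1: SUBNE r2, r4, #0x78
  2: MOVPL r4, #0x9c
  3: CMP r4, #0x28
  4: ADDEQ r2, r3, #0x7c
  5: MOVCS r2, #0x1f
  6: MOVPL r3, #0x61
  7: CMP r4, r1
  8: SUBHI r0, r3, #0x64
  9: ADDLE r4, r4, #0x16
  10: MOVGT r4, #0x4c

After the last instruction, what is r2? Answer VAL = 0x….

VAL = 0x1f

0: ✓ CMP  NZCV=0010
1: ✓ SUBNE  r2←0x63
2: ✓ MOVPL  r4←0x9c
3: ✓ CMP  NZCV=0011
4: · ADDEQ
5: ✓ MOVCS  r2←0x1f
6: ✓ MOVPL  r3←0x61
7: ✓ CMP  NZCV=0011
8: ✓ SUBHI  r0←0xfd
9: ✓ ADDLE  r4←0xb2
10: · MOVGT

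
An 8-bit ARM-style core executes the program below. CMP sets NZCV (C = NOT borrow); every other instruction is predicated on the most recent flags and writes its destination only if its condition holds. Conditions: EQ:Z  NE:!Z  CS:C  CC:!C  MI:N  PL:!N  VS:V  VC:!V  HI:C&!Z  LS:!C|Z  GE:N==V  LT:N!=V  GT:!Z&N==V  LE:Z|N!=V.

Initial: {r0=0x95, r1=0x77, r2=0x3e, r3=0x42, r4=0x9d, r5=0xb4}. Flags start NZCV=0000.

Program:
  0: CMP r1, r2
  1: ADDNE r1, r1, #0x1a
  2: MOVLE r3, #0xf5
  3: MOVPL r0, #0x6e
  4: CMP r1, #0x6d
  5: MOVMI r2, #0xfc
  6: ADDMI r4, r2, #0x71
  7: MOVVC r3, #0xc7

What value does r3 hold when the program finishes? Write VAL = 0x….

0: ✓ CMP  NZCV=0010
1: ✓ ADDNE  r1←0x91
2: · MOVLE
3: ✓ MOVPL  r0←0x6e
4: ✓ CMP  NZCV=0011
5: · MOVMI
6: · ADDMI
7: · MOVVC

VAL = 0x42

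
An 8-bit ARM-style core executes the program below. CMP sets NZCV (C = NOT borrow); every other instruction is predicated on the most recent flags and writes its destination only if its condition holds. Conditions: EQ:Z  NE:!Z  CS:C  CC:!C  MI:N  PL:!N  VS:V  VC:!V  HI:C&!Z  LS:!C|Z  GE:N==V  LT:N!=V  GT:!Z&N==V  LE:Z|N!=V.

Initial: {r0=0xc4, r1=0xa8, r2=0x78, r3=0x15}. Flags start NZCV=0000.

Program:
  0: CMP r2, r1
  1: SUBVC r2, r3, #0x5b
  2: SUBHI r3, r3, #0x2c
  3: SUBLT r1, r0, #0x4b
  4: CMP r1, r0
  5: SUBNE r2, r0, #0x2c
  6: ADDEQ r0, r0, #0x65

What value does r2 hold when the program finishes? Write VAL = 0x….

[0] flags=1001 → (cmp)
[1] flags=1001 VC?F → skip
[2] flags=1001 HI?F → skip
[3] flags=1001 LT?F → skip
[4] flags=1000 → (cmp)
[5] flags=1000 NE?T → r2=0x98
[6] flags=1000 EQ?F → skip

VAL = 0x98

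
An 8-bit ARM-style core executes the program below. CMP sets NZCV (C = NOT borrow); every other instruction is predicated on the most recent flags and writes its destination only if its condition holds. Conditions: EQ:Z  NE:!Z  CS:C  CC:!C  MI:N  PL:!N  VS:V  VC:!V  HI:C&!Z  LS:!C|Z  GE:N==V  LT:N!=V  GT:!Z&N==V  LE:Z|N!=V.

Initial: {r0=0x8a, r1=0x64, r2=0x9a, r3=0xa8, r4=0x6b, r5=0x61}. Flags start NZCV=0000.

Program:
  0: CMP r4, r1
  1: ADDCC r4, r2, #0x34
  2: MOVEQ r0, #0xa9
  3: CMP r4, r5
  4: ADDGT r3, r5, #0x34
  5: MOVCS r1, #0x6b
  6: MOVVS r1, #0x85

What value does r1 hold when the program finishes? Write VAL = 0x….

0: ✓ CMP  NZCV=0010
1: · ADDCC
2: · MOVEQ
3: ✓ CMP  NZCV=0010
4: ✓ ADDGT  r3←0x95
5: ✓ MOVCS  r1←0x6b
6: · MOVVS

VAL = 0x6b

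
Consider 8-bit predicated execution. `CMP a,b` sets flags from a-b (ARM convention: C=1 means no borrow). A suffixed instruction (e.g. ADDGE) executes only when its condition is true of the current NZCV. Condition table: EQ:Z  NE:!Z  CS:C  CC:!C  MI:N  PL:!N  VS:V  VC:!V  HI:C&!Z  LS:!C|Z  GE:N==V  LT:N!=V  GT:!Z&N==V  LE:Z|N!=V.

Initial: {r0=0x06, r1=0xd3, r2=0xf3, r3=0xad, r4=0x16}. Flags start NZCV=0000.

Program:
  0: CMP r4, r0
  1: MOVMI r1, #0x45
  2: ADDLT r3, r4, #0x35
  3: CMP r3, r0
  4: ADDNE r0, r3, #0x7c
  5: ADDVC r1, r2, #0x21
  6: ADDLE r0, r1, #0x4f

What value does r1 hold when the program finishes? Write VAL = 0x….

0: ✓ CMP  NZCV=0010
1: · MOVMI
2: · ADDLT
3: ✓ CMP  NZCV=1010
4: ✓ ADDNE  r0←0x29
5: ✓ ADDVC  r1←0x14
6: ✓ ADDLE  r0←0x63

VAL = 0x14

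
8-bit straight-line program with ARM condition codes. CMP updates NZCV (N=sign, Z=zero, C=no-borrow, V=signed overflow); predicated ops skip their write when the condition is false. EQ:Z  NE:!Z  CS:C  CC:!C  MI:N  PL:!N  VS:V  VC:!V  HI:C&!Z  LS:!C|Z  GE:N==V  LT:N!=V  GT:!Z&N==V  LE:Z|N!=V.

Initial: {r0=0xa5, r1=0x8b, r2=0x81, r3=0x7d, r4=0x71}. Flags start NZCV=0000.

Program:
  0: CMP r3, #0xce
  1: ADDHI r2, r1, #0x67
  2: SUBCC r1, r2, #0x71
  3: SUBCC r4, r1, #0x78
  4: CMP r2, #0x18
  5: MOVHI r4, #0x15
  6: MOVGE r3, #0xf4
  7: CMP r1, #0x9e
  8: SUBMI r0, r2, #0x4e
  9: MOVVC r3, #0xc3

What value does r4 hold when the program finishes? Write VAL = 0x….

VAL = 0x15

0: ✓ CMP  NZCV=1001
1: · ADDHI
2: ✓ SUBCC  r1←0x10
3: ✓ SUBCC  r4←0x98
4: ✓ CMP  NZCV=0011
5: ✓ MOVHI  r4←0x15
6: · MOVGE
7: ✓ CMP  NZCV=0000
8: · SUBMI
9: ✓ MOVVC  r3←0xc3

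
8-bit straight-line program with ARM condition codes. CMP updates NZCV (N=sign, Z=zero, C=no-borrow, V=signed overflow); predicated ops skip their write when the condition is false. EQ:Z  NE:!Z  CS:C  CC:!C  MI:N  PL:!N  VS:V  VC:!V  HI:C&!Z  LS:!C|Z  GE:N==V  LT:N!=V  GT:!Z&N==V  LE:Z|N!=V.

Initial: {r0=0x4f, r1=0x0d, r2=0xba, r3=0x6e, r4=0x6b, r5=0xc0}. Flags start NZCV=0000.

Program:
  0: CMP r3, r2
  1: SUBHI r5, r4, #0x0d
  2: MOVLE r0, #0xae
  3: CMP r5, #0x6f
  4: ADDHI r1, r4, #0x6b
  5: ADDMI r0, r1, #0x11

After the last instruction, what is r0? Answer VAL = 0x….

[0] flags=1001 → (cmp)
[1] flags=1001 HI?F → skip
[2] flags=1001 LE?F → skip
[3] flags=0011 → (cmp)
[4] flags=0011 HI?T → r1=0xd6
[5] flags=0011 MI?F → skip

VAL = 0x4f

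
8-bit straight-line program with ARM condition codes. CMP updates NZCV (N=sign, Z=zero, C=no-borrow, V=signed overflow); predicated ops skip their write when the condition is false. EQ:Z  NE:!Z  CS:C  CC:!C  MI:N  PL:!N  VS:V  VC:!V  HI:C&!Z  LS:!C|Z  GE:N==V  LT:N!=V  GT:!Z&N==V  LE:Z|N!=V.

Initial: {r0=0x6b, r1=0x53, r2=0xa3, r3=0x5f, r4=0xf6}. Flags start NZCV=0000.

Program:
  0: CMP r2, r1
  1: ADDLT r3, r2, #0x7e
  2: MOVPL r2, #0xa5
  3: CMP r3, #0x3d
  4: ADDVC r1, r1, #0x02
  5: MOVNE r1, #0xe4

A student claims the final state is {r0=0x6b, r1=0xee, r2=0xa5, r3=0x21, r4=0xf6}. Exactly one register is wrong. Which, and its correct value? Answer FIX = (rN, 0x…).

FIX = (r1, 0xe4)

0: ✓ CMP  NZCV=0011
1: ✓ ADDLT  r3←0x21
2: ✓ MOVPL  r2←0xa5
3: ✓ CMP  NZCV=1000
4: ✓ ADDVC  r1←0x55
5: ✓ MOVNE  r1←0xe4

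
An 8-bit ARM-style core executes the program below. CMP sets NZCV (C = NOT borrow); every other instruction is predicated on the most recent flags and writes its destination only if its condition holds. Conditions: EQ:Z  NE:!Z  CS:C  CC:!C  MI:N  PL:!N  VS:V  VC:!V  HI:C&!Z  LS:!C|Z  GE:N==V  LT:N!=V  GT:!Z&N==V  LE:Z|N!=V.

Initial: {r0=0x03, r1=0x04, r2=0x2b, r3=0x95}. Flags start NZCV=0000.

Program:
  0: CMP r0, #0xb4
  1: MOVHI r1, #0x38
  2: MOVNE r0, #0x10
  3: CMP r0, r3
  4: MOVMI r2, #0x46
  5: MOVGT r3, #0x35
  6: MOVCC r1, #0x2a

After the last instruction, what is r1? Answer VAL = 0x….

0: ✓ CMP  NZCV=0000
1: · MOVHI
2: ✓ MOVNE  r0←0x10
3: ✓ CMP  NZCV=0000
4: · MOVMI
5: ✓ MOVGT  r3←0x35
6: ✓ MOVCC  r1←0x2a

VAL = 0x2a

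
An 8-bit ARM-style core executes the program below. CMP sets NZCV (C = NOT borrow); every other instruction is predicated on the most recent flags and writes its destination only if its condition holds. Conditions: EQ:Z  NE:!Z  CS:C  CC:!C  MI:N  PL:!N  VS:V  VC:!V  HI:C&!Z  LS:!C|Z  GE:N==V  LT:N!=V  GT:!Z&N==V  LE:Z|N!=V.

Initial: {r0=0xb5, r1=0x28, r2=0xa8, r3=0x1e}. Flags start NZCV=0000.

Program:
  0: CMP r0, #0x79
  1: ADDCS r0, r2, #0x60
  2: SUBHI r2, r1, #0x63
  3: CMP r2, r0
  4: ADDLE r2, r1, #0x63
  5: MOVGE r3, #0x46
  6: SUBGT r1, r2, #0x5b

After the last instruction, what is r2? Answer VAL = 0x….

VAL = 0x8b

[0] flags=0011 → (cmp)
[1] flags=0011 CS?T → r0=0x08
[2] flags=0011 HI?T → r2=0xc5
[3] flags=1010 → (cmp)
[4] flags=1010 LE?T → r2=0x8b
[5] flags=1010 GE?F → skip
[6] flags=1010 GT?F → skip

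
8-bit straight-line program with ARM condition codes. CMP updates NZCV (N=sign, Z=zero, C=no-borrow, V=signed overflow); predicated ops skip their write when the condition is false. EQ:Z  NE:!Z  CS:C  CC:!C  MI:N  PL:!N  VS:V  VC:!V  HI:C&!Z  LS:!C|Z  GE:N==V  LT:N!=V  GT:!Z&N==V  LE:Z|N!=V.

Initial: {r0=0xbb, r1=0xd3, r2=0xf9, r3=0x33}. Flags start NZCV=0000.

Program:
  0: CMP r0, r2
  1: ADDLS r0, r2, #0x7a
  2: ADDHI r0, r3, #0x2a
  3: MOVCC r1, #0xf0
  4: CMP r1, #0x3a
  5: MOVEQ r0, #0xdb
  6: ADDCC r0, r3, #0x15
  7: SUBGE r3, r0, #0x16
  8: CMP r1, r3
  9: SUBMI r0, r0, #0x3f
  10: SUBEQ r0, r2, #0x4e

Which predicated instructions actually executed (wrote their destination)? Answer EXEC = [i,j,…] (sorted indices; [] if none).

0: ✓ CMP  NZCV=1000
1: ✓ ADDLS  r0←0x73
2: · ADDHI
3: ✓ MOVCC  r1←0xf0
4: ✓ CMP  NZCV=1010
5: · MOVEQ
6: · ADDCC
7: · SUBGE
8: ✓ CMP  NZCV=1010
9: ✓ SUBMI  r0←0x34
10: · SUBEQ

EXEC = [1,3,9]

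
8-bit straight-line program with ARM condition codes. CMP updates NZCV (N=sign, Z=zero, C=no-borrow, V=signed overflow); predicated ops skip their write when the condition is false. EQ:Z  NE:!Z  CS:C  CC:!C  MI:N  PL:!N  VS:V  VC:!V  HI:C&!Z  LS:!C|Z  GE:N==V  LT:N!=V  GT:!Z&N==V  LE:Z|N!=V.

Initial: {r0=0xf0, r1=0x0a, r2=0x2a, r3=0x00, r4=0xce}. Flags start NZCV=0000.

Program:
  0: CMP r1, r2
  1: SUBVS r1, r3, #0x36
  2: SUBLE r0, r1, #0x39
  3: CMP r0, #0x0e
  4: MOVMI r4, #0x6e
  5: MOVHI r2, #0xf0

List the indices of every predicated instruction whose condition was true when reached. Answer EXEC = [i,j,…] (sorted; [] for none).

[0] flags=1000 → (cmp)
[1] flags=1000 VS?F → skip
[2] flags=1000 LE?T → r0=0xd1
[3] flags=1010 → (cmp)
[4] flags=1010 MI?T → r4=0x6e
[5] flags=1010 HI?T → r2=0xf0

EXEC = [2,4,5]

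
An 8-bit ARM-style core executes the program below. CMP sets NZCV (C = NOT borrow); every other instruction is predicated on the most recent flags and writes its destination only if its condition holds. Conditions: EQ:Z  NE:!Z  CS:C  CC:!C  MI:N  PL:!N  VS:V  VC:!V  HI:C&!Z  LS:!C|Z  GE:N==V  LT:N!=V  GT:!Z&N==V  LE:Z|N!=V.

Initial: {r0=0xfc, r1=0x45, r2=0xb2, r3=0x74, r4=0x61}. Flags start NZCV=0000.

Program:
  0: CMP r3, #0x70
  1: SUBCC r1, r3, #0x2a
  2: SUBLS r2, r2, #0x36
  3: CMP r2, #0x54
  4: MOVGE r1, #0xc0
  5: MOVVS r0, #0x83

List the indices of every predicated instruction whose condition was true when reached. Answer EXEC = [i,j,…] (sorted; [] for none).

EXEC = [5]

[0] flags=0010 → (cmp)
[1] flags=0010 CC?F → skip
[2] flags=0010 LS?F → skip
[3] flags=0011 → (cmp)
[4] flags=0011 GE?F → skip
[5] flags=0011 VS?T → r0=0x83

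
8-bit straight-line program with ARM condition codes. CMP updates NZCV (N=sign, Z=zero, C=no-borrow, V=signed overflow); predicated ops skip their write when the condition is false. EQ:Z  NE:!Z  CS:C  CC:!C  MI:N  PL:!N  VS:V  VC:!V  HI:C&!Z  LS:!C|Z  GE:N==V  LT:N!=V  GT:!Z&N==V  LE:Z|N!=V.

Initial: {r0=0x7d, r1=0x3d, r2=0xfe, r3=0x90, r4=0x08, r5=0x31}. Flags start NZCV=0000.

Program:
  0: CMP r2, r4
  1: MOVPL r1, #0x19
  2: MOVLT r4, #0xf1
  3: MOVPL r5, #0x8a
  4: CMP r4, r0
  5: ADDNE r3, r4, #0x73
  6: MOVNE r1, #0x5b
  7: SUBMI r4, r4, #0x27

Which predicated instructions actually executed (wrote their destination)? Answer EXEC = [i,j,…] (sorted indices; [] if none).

0: ✓ CMP  NZCV=1010
1: · MOVPL
2: ✓ MOVLT  r4←0xf1
3: · MOVPL
4: ✓ CMP  NZCV=0011
5: ✓ ADDNE  r3←0x64
6: ✓ MOVNE  r1←0x5b
7: · SUBMI

EXEC = [2,5,6]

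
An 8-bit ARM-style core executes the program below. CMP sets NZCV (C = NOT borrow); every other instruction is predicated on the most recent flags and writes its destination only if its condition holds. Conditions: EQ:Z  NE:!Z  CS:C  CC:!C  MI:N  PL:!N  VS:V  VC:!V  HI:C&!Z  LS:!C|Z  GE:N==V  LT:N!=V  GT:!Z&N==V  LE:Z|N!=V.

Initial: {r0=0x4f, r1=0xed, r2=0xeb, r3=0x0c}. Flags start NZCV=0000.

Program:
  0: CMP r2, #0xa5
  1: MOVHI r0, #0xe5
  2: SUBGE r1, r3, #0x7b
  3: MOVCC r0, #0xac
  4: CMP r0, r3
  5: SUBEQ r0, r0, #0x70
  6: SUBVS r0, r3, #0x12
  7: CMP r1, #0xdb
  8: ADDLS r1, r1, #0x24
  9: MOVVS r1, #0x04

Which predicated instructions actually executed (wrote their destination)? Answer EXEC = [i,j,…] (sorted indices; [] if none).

0: ✓ CMP  NZCV=0010
1: ✓ MOVHI  r0←0xe5
2: ✓ SUBGE  r1←0x91
3: · MOVCC
4: ✓ CMP  NZCV=1010
5: · SUBEQ
6: · SUBVS
7: ✓ CMP  NZCV=1000
8: ✓ ADDLS  r1←0xb5
9: · MOVVS

EXEC = [1,2,8]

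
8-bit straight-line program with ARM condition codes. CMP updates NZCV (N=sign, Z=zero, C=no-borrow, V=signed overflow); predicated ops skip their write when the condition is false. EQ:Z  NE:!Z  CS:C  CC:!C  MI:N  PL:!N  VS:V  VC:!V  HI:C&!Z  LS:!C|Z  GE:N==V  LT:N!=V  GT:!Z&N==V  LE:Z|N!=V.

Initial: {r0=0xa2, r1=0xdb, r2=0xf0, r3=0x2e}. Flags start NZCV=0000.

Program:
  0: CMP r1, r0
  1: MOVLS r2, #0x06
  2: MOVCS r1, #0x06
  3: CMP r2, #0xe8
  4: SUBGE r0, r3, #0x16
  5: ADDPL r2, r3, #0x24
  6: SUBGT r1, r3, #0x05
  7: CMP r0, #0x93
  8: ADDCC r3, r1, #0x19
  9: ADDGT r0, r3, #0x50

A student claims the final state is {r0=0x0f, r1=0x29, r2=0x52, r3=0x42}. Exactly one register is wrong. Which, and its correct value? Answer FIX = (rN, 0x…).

FIX = (r0, 0x92)

[0] flags=0010 → (cmp)
[1] flags=0010 LS?F → skip
[2] flags=0010 CS?T → r1=0x06
[3] flags=0010 → (cmp)
[4] flags=0010 GE?T → r0=0x18
[5] flags=0010 PL?T → r2=0x52
[6] flags=0010 GT?T → r1=0x29
[7] flags=1001 → (cmp)
[8] flags=1001 CC?T → r3=0x42
[9] flags=1001 GT?T → r0=0x92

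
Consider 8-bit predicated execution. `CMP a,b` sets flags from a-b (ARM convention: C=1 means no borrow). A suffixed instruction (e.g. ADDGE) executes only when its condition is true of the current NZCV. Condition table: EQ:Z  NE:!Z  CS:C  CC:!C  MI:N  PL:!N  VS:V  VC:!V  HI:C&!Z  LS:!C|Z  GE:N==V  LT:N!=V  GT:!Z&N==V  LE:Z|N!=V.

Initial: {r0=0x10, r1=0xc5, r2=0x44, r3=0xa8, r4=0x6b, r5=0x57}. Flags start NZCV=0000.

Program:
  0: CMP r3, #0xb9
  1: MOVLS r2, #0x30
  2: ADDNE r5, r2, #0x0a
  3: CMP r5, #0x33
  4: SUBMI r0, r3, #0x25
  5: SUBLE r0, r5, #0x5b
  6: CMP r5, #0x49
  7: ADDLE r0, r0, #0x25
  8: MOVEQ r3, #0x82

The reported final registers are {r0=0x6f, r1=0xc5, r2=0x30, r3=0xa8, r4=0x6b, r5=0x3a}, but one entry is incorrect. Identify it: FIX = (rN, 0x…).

0: ✓ CMP  NZCV=1000
1: ✓ MOVLS  r2←0x30
2: ✓ ADDNE  r5←0x3a
3: ✓ CMP  NZCV=0010
4: · SUBMI
5: · SUBLE
6: ✓ CMP  NZCV=1000
7: ✓ ADDLE  r0←0x35
8: · MOVEQ

FIX = (r0, 0x35)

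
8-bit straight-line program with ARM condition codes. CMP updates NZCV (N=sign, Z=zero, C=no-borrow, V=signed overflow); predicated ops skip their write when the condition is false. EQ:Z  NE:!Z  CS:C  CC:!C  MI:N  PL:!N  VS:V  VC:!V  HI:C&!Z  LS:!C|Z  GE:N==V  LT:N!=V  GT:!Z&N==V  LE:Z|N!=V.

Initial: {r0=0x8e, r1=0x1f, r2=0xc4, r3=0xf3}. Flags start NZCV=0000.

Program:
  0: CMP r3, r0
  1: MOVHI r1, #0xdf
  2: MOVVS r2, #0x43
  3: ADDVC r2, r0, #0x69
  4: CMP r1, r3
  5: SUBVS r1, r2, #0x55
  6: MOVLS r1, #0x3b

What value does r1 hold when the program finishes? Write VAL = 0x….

[0] flags=0010 → (cmp)
[1] flags=0010 HI?T → r1=0xdf
[2] flags=0010 VS?F → skip
[3] flags=0010 VC?T → r2=0xf7
[4] flags=1000 → (cmp)
[5] flags=1000 VS?F → skip
[6] flags=1000 LS?T → r1=0x3b

VAL = 0x3b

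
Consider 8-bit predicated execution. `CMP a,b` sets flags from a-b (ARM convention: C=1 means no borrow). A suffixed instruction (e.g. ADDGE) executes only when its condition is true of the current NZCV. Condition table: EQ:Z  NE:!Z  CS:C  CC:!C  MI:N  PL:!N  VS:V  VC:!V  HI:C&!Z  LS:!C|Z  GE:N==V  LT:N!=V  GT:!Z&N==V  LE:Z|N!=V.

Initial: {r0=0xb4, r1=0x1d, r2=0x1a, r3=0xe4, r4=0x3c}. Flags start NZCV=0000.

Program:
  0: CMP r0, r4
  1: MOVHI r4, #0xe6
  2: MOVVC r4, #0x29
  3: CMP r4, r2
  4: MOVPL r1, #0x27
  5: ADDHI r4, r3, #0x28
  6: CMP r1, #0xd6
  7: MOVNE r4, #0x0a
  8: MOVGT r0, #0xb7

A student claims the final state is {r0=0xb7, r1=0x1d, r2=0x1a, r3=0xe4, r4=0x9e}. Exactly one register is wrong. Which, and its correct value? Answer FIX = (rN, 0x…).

FIX = (r4, 0x0a)

0: ✓ CMP  NZCV=0011
1: ✓ MOVHI  r4←0xe6
2: · MOVVC
3: ✓ CMP  NZCV=1010
4: · MOVPL
5: ✓ ADDHI  r4←0x0c
6: ✓ CMP  NZCV=0000
7: ✓ MOVNE  r4←0x0a
8: ✓ MOVGT  r0←0xb7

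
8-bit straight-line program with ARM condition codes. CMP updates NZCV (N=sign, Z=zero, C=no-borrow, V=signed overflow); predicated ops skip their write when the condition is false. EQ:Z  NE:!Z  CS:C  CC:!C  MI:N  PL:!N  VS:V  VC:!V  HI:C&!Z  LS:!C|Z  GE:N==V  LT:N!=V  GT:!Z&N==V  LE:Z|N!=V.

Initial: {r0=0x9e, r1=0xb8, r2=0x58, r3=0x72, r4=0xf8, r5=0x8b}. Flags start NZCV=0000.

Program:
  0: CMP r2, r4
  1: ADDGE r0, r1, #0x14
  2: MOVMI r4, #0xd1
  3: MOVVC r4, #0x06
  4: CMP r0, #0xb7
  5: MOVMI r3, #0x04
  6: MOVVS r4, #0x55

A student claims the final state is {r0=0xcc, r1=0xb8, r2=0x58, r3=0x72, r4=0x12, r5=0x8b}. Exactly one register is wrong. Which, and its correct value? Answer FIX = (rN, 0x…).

0: ✓ CMP  NZCV=0000
1: ✓ ADDGE  r0←0xcc
2: · MOVMI
3: ✓ MOVVC  r4←0x06
4: ✓ CMP  NZCV=0010
5: · MOVMI
6: · MOVVS

FIX = (r4, 0x06)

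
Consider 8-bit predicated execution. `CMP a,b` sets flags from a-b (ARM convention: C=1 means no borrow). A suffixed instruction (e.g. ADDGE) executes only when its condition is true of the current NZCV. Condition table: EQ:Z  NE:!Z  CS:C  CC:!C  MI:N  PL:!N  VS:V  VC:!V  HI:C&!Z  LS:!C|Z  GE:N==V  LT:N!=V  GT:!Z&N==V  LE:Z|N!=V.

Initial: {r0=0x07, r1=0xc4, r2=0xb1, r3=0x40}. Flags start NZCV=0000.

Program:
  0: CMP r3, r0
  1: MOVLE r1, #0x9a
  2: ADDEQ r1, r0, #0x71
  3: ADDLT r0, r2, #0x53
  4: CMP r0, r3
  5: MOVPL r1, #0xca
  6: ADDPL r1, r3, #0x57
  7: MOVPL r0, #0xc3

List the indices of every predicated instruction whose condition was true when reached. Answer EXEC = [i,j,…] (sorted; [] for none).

EXEC = []

0: ✓ CMP  NZCV=0010
1: · MOVLE
2: · ADDEQ
3: · ADDLT
4: ✓ CMP  NZCV=1000
5: · MOVPL
6: · ADDPL
7: · MOVPL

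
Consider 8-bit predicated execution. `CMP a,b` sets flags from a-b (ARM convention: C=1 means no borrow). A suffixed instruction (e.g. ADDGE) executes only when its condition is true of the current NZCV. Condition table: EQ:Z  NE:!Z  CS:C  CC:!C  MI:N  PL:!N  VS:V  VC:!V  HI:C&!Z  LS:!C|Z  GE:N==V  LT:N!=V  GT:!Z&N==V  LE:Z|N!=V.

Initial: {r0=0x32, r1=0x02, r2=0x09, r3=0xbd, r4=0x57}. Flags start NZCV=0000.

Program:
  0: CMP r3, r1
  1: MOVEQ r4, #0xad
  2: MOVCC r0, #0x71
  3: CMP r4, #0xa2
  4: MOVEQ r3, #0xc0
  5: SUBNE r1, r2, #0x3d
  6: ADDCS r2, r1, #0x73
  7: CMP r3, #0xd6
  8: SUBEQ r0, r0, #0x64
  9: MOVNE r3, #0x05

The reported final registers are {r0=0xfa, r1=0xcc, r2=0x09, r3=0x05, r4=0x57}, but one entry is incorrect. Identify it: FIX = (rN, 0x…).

FIX = (r0, 0x32)

0: ✓ CMP  NZCV=1010
1: · MOVEQ
2: · MOVCC
3: ✓ CMP  NZCV=1001
4: · MOVEQ
5: ✓ SUBNE  r1←0xcc
6: · ADDCS
7: ✓ CMP  NZCV=1000
8: · SUBEQ
9: ✓ MOVNE  r3←0x05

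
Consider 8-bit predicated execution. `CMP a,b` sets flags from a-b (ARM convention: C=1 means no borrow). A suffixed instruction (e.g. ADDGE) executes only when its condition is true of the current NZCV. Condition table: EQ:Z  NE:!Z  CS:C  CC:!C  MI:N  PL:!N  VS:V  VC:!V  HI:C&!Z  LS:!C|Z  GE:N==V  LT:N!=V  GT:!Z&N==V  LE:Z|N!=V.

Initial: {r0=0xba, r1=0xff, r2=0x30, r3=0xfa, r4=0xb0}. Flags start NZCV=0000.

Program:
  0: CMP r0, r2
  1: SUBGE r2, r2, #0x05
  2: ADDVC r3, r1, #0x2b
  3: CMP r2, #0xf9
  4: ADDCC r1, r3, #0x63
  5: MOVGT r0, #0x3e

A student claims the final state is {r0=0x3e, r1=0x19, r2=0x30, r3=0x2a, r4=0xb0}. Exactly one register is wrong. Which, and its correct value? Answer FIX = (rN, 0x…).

FIX = (r1, 0x8d)

[0] flags=1010 → (cmp)
[1] flags=1010 GE?F → skip
[2] flags=1010 VC?T → r3=0x2a
[3] flags=0000 → (cmp)
[4] flags=0000 CC?T → r1=0x8d
[5] flags=0000 GT?T → r0=0x3e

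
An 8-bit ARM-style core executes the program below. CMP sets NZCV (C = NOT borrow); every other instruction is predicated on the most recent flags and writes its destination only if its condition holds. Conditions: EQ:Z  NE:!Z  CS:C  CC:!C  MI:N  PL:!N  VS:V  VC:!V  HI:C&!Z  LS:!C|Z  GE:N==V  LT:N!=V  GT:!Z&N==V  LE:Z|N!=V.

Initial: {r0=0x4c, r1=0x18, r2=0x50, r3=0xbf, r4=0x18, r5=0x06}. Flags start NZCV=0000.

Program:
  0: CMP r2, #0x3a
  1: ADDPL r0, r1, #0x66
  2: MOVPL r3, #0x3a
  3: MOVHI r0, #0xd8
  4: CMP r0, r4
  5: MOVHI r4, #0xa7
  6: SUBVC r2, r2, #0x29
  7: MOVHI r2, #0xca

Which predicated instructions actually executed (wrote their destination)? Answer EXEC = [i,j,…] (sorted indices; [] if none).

EXEC = [1,2,3,5,6,7]

0: ✓ CMP  NZCV=0010
1: ✓ ADDPL  r0←0x7e
2: ✓ MOVPL  r3←0x3a
3: ✓ MOVHI  r0←0xd8
4: ✓ CMP  NZCV=1010
5: ✓ MOVHI  r4←0xa7
6: ✓ SUBVC  r2←0x27
7: ✓ MOVHI  r2←0xca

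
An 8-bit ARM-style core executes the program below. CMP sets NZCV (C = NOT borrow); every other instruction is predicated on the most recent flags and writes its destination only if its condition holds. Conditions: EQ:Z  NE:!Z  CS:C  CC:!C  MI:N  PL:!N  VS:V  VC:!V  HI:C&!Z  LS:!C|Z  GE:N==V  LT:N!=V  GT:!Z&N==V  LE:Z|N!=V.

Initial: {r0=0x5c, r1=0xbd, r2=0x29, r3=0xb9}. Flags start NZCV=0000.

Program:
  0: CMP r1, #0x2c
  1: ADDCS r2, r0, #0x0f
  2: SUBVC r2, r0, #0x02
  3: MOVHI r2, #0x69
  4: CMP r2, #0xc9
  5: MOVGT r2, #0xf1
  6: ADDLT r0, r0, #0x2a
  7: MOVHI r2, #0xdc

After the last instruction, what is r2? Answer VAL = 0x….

[0] flags=1010 → (cmp)
[1] flags=1010 CS?T → r2=0x6b
[2] flags=1010 VC?T → r2=0x5a
[3] flags=1010 HI?T → r2=0x69
[4] flags=1001 → (cmp)
[5] flags=1001 GT?T → r2=0xf1
[6] flags=1001 LT?F → skip
[7] flags=1001 HI?F → skip

VAL = 0xf1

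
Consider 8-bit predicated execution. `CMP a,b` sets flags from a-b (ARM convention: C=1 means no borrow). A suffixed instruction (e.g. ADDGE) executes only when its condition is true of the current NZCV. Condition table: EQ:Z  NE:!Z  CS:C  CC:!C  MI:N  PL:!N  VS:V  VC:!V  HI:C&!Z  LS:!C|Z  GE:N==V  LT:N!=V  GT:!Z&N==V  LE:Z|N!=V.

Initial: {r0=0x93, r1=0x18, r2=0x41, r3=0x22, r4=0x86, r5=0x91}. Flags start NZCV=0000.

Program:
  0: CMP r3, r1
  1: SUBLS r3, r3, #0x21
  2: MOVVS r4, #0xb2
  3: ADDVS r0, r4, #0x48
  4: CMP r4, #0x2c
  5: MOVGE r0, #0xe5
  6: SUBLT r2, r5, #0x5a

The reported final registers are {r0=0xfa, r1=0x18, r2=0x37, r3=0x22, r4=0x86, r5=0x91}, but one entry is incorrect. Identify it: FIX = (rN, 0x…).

[0] flags=0010 → (cmp)
[1] flags=0010 LS?F → skip
[2] flags=0010 VS?F → skip
[3] flags=0010 VS?F → skip
[4] flags=0011 → (cmp)
[5] flags=0011 GE?F → skip
[6] flags=0011 LT?T → r2=0x37

FIX = (r0, 0x93)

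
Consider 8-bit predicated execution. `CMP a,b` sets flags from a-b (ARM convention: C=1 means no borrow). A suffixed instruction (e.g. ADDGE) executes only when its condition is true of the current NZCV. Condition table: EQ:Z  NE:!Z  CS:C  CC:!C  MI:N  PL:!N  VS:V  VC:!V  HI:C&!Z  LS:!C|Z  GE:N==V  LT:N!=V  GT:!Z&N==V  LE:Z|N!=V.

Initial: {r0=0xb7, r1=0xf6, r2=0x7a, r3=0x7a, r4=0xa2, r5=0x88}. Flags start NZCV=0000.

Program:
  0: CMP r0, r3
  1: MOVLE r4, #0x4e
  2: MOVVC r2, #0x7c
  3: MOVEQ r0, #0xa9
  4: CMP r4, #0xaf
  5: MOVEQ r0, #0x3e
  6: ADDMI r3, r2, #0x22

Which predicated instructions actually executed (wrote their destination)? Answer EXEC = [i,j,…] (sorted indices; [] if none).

0: ✓ CMP  NZCV=0011
1: ✓ MOVLE  r4←0x4e
2: · MOVVC
3: · MOVEQ
4: ✓ CMP  NZCV=1001
5: · MOVEQ
6: ✓ ADDMI  r3←0x9c

EXEC = [1,6]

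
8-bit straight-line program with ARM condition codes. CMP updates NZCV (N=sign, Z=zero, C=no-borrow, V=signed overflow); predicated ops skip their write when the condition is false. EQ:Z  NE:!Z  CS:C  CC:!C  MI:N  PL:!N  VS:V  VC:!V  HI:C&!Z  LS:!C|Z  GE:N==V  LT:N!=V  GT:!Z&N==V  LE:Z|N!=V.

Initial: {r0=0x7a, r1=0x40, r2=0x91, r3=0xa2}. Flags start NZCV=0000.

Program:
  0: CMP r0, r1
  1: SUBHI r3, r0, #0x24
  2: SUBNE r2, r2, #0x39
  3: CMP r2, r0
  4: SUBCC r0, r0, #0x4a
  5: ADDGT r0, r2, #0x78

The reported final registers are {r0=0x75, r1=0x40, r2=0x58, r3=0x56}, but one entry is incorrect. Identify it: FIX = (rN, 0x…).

FIX = (r0, 0x30)

0: ✓ CMP  NZCV=0010
1: ✓ SUBHI  r3←0x56
2: ✓ SUBNE  r2←0x58
3: ✓ CMP  NZCV=1000
4: ✓ SUBCC  r0←0x30
5: · ADDGT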